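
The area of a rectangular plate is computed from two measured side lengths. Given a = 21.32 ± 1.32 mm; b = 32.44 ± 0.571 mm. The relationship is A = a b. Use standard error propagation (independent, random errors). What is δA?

44.5 mm^2

Relative error in a monomial: (δA/A)² = Σ (nᵢ · δxᵢ/xᵢ)².
  (1·δa/a)² = (1×0.0619)² = 0.00383;  (1·δb/b)² = (1×0.0176)² = 0.000310
δA/A = √(0.00414) = 0.0644
A = 691.6 mm^2, so δA = 0.0644 × 691.6 = 44.5 mm^2.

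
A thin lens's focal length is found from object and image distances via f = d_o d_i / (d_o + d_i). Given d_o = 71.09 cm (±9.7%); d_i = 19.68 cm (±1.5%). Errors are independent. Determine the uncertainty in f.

0.371 cm

∂f/∂d_o = (d_i/(d_o+d_i))² = 0.0470;  ∂f/∂d_i = (d_o/(d_o+d_i))² = 0.613
δf = √((∂f/∂d_o · δd_o)² + (∂f/∂d_i · δd_i)²) = √(0.105 + 0.0328) = 0.371 cm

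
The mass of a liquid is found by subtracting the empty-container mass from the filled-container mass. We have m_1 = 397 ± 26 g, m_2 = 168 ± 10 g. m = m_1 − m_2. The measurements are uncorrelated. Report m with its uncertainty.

229 ± 27.9 g

Absolute uncertainties add in quadrature for a linear combination:
  (δm_1)² = 676;  (δm_2)² = 100
δm = √(776) = 27.9 g
m = 229 g.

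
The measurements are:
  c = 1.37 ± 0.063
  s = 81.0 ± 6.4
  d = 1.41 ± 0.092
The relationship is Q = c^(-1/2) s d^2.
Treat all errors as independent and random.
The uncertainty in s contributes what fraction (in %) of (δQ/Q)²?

(δQ/Q)² = (−½·δc/c)² + (1·δs/s)² + (2·δd/d)²
  c term: (-0.5×0.0460)² = 0.000529
  s term: (1×0.0790)² = 0.00624
  d term: (2×0.0652)² = 0.0170
Total = 0.0238. Share from s = 0.00624/0.0238 = 0.262.

26.2%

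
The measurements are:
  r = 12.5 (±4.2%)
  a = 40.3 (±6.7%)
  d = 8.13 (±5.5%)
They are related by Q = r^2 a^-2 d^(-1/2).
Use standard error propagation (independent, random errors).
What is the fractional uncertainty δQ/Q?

For a monomial Q ∝ r^2, a^-2, d^(-1/2), fractional errors add in quadrature:
  (2·δr/r)² = (2×0.0420)² = 0.00706;  (-2·δa/a)² = (-2×0.0670)² = 0.0180;  (−½·δd/d)² = (-0.5×0.0550)² = 0.000756
δQ/Q = √(0.0258) = 0.161

0.161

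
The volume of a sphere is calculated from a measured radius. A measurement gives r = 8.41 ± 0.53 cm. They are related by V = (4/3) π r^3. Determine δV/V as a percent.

Products/powers → add relative errors in quadrature, weighted by exponent:
  (3·δr/r)² = (3×0.0630)² = 0.0357
δV/V = √(0.0357) = 0.189

18.9%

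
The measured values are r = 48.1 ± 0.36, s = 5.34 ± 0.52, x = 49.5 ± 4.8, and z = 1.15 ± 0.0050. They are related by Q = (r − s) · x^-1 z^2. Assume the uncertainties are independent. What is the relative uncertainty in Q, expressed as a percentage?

Let u = r − s = 42.8. δu = √(δr² + δs²) = √(0.130 + 0.270) = 0.632, so δu/u = 0.0148.
Q is then a monomial in u, x, z:
δQ/Q = √((δu/u)² + (-1·δx/x)² + (2·δz/z)²) = √(0.000219 + 0.00940 + 7.56e-05) = 0.0985

9.85%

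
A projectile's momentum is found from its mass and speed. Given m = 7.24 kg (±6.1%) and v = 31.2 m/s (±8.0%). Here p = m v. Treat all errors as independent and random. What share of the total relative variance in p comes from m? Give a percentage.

36.8%

(δp/p)² = (1·δm/m)² + (1·δv/v)²
  m term: (1×0.0610)² = 0.00372
  v term: (1×0.0800)² = 0.00640
Total = 0.0101. Share from m = 0.00372/0.0101 = 0.368.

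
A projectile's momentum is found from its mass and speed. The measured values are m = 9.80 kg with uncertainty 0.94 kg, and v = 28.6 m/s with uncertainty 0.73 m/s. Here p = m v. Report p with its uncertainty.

Since p is a product/quotient, work with relative uncertainties:
  (1·δm/m)² = (1×0.0959)² = 0.00920;  (1·δv/v)² = (1×0.0255)² = 0.000651
δp/p = √(0.00985) = 0.0993
p = 280 kg·m/s, so δp = 0.0993 × 280 = 27.8 kg·m/s.

280 ± 27.8 kg·m/s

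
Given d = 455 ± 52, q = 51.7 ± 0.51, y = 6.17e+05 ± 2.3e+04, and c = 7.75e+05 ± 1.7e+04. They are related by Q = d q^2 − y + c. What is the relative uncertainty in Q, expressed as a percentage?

Let p = d·q^2 = 1.22e+06. δp/p = √((1·δd/d)² + (2·δq/q)²) = √(0.0131 + 0.000389) = 0.116, so δp = 1.41e+05.
Q = p − y + c: δQ = √(δp² + δy² + δc²) = √(1.99e+10 + 5.29e+08 + 2.89e+08) = 1.44e+05
Q = 1.37e+06, so δQ/Q = 1.44e+05/1.37e+06 = 0.105.

10.5%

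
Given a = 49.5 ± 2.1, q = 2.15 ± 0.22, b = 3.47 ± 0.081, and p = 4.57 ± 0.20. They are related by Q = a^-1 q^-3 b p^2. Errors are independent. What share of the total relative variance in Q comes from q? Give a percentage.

90.4%

(δQ/Q)² = (-1·δa/a)² + (-3·δq/q)² + (1·δb/b)² + (2·δp/p)²
  a term: (-1×0.0424)² = 0.00180
  q term: (-3×0.102)² = 0.0942
  b term: (1×0.0233)² = 0.000545
  p term: (2×0.0438)² = 0.00766
Total = 0.104. Share from q = 0.0942/0.104 = 0.904.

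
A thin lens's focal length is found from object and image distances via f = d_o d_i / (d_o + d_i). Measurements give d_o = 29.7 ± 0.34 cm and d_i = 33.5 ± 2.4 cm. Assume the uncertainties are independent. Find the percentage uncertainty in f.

3.42%

∂f/∂d_o = (d_i/(d_o+d_i))² = 0.281;  ∂f/∂d_i = (d_o/(d_o+d_i))² = 0.221
δf = √((∂f/∂d_o · δd_o)² + (∂f/∂d_i · δd_i)²) = √(0.00913 + 0.281) = 0.539 cm
f = 15.7 cm, so δf/f = 0.539/15.7 = 0.0342.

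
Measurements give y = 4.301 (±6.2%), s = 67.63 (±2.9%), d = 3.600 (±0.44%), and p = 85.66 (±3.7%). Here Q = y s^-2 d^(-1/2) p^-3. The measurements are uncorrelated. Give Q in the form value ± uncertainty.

(7.885 ± 1.10) × 10^-10

Q is a product of powers, so relative uncertainties combine in quadrature:
  (1·δy/y)² = (1×0.0620)² = 0.00384;  (-2·δs/s)² = (-2×0.0290)² = 0.00336;  (−½·δd/d)² = (-0.5×0.00440)² = 4.84e-06;  (-3·δp/p)² = (-3×0.0370)² = 0.0123
δQ/Q = √(0.0195) = 0.140
Q = 7.885e-10, so δQ = 0.140 × 7.885e-10 = 1.1e-10.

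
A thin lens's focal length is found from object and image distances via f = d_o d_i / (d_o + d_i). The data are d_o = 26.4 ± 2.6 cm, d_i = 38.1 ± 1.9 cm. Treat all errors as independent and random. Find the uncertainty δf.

0.961 cm

∂f/∂d_o = (d_i/(d_o+d_i))² = 0.349;  ∂f/∂d_i = (d_o/(d_o+d_i))² = 0.168
δf = √((∂f/∂d_o · δd_o)² + (∂f/∂d_i · δd_i)²) = √(0.823 + 0.101) = 0.961 cm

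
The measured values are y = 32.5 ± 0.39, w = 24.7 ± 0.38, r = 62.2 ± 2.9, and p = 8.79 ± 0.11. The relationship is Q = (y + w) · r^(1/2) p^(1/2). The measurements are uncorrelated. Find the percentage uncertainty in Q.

2.59%

Let u = y + w = 57.2. δu = √(δy² + δw²) = √(0.152 + 0.144) = 0.545, so δu/u = 0.00952.
Q is then a monomial in u, r, p:
δQ/Q = √((δu/u)² + (½·δr/r)² + (½·δp/p)²) = √(9.06e-05 + 0.000543 + 3.92e-05) = 0.0259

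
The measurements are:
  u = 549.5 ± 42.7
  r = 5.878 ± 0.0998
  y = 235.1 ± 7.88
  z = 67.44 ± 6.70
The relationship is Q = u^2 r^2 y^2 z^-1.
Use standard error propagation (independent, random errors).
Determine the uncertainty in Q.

1.7e+09

Relative error in a monomial: (δQ/Q)² = Σ (nᵢ · δxᵢ/xᵢ)².
  (2·δu/u)² = (2×0.0777)² = 0.0242;  (2·δr/r)² = (2×0.0170)² = 0.00115;  (2·δy/y)² = (2×0.0335)² = 0.00449;  (-1·δz/z)² = (-1×0.0993)² = 0.00987
δQ/Q = √(0.0397) = 0.199
Q = 8.55e+09, so δQ = 0.199 × 8.55e+09 = 1.7e+09.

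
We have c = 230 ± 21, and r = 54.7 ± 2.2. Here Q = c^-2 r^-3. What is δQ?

Each factor contributes (exponent × relative error)² to (δQ/Q)²:
  (-2·δc/c)² = (-2×0.0913)² = 0.0333;  (-3·δr/r)² = (-3×0.0402)² = 0.0146
δQ/Q = √(0.0479) = 0.219
Q = 1.16e-10, so δQ = 0.219 × 1.16e-10 = 2.53e-11.

2.53e-11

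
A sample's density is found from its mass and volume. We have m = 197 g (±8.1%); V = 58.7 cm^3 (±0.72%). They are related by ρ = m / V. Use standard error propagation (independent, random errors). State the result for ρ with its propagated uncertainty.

Each factor contributes (exponent × relative error)² to (δρ/ρ)²:
  (1·δm/m)² = (1×0.0810)² = 0.00656;  (-1·δV/V)² = (-1×0.00720)² = 5.18e-05
δρ/ρ = √(0.00661) = 0.0813
ρ = 3.36 g/cm^3, so δρ = 0.0813 × 3.36 = 0.273 g/cm^3.

3.36 ± 0.273 g/cm^3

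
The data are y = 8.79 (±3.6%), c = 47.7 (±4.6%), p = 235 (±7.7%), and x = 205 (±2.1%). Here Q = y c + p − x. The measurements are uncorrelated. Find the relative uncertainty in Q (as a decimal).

0.0685

Let w = y·c = 419. δw/w = √((1·δy/y)² + (1·δc/c)²) = √(0.00130 + 0.00212) = 0.0584, so δw = 24.5.
Q = w + p − x: δQ = √(δw² + δp² + δx²) = √(600 + 327 + 18.5) = 30.8
Q = 449, so δQ/Q = 30.8/449 = 0.0685.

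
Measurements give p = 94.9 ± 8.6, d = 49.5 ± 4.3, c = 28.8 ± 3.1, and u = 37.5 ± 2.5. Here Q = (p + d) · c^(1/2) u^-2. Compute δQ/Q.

Let w = p + d = 144. δw = √(δp² + δd²) = √(74.0 + 18.5) = 9.62, so δw/w = 0.0666.
Q is then a monomial in w, c, u:
δQ/Q = √((δw/w)² + (½·δc/c)² + (-2·δu/u)²) = √(0.00443 + 0.00290 + 0.0178) = 0.158

0.158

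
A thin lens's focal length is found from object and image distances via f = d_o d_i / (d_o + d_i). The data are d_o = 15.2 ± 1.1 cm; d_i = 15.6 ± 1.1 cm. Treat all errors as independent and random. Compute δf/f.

0.0505

∂f/∂d_o = (d_i/(d_o+d_i))² = 0.257;  ∂f/∂d_i = (d_o/(d_o+d_i))² = 0.244
δf = √((∂f/∂d_o · δd_o)² + (∂f/∂d_i · δd_i)²) = √(0.0796 + 0.0718) = 0.389 cm
f = 7.70 cm, so δf/f = 0.389/7.70 = 0.0505.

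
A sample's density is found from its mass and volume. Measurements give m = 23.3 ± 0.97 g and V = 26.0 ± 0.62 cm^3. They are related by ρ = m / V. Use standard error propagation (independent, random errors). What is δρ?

Since ρ is a product/quotient, work with relative uncertainties:
  (1·δm/m)² = (1×0.0416)² = 0.00173;  (-1·δV/V)² = (-1×0.0238)² = 0.000569
δρ/ρ = √(0.00230) = 0.0480
ρ = 0.896 g/cm^3, so δρ = 0.0480 × 0.896 = 0.0430 g/cm^3.

0.0430 g/cm^3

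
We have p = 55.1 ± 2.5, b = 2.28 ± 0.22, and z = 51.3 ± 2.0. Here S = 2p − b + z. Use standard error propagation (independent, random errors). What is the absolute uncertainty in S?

5.39

For a sum/difference, combine absolute errors in quadrature:
  (2·δp)² = 25.0;  (δb)² = 0.0484;  (δz)² = 4.00
δS = √(29.0) = 5.39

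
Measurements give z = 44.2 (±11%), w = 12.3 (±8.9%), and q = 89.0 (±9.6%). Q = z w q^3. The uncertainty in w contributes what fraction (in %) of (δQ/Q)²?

7.69%

(δQ/Q)² = (1·δz/z)² + (1·δw/w)² + (3·δq/q)²
  z term: (1×0.110)² = 0.0121
  w term: (1×0.0890)² = 0.00792
  q term: (3×0.0960)² = 0.0829
Total = 0.103. Share from w = 0.00792/0.103 = 0.0769.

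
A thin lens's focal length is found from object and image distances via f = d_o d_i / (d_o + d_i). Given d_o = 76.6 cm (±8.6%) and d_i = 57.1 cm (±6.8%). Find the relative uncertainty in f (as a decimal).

0.0535

∂f/∂d_o = (d_i/(d_o+d_i))² = 0.182;  ∂f/∂d_i = (d_o/(d_o+d_i))² = 0.328
δf = √((∂f/∂d_o · δd_o)² + (∂f/∂d_i · δd_i)²) = √(1.44 + 1.62) = 1.75 cm
f = 32.7 cm, so δf/f = 1.75/32.7 = 0.0535.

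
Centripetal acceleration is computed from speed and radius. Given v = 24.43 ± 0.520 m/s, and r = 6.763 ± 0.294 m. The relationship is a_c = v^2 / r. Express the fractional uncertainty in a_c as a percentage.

6.08%

Since a_c is a product/quotient, work with relative uncertainties:
  (2·δv/v)² = (2×0.0213)² = 0.00181;  (-1·δr/r)² = (-1×0.0435)² = 0.00189
δa_c/a_c = √(0.00370) = 0.0608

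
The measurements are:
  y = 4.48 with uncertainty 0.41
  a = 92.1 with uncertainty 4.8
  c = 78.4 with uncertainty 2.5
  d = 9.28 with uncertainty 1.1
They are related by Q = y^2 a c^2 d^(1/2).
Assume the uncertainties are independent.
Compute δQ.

Products/powers → add relative errors in quadrature, weighted by exponent:
  (2·δy/y)² = (2×0.0915)² = 0.0335;  (1·δa/a)² = (1×0.0521)² = 0.00272;  (2·δc/c)² = (2×0.0319)² = 0.00407;  (½·δd/d)² = (0.5×0.119)² = 0.00351
δQ/Q = √(0.0438) = 0.209
Q = 3.46e+07, so δQ = 0.209 × 3.46e+07 = 7.24e+06.

7.24e+06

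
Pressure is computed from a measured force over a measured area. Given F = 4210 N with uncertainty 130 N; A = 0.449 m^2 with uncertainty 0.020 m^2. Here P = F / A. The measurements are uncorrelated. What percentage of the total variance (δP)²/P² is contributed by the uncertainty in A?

(δP/P)² = (1·δF/F)² + (-1·δA/A)²
  F term: (1×0.0309)² = 0.000954
  A term: (-1×0.0445)² = 0.00198
Total = 0.00294. Share from A = 0.00198/0.00294 = 0.675.

67.5%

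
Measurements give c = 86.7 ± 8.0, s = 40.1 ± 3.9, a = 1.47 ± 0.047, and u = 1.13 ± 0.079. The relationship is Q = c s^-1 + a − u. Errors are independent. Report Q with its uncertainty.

2.50 ± 0.304

Let p = c·s^-1 = 2.16. δp/p = √((1·δc/c)² + (-1·δs/s)²) = √(0.00851 + 0.00946) = 0.134, so δp = 0.290.
Q = p + a − u: δQ = √(δp² + δa² + δu²) = √(0.0840 + 0.00221 + 0.00624) = 0.304
Q = 2.50.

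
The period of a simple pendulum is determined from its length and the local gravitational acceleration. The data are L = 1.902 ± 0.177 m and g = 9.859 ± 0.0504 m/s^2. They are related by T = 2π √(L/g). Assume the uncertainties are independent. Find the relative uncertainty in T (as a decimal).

Products/powers → add relative errors in quadrature, weighted by exponent:
  (½·δL/L)² = (0.5×0.0931)² = 0.00217;  (−½·δg/g)² = (-0.5×0.00511)² = 6.53e-06
δT/T = √(0.00217) = 0.0466

0.0466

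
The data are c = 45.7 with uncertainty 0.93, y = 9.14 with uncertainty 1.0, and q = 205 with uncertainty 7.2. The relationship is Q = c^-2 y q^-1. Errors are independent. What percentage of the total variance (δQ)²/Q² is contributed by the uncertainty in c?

11.1%

(δQ/Q)² = (-2·δc/c)² + (1·δy/y)² + (-1·δq/q)²
  c term: (-2×0.0204)² = 0.00166
  y term: (1×0.109)² = 0.0120
  q term: (-1×0.0351)² = 0.00123
Total = 0.0149. Share from c = 0.00166/0.0149 = 0.111.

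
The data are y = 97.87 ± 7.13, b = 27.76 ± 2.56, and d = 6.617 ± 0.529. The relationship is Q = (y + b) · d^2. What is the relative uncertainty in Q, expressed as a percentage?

Let u = y + b = 125.6. δu = √(δy² + δb²) = √(50.8 + 6.55) = 7.58, so δu/u = 0.0603.
Q is then a monomial in u, d:
δQ/Q = √((δu/u)² + (2·δd/d)²) = √(0.00364 + 0.0256) = 0.171

17.1%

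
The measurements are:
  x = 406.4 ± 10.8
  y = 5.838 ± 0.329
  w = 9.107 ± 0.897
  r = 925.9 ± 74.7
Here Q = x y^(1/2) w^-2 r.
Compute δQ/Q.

0.216

Q is a product of powers, so relative uncertainties combine in quadrature:
  (1·δx/x)² = (1×0.0266)² = 0.000706;  (½·δy/y)² = (0.5×0.0564)² = 0.000794;  (-2·δw/w)² = (-2×0.0985)² = 0.0388;  (1·δr/r)² = (1×0.0807)² = 0.00651
δQ/Q = √(0.0468) = 0.216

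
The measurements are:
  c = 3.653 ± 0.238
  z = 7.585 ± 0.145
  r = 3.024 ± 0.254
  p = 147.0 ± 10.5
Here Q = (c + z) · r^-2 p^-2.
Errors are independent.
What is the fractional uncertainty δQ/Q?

0.222

Let u = c + z = 11.24. δu = √(δc² + δz²) = √(0.0566 + 0.0210) = 0.279, so δu/u = 0.0248.
Q is then a monomial in u, r, p:
δQ/Q = √((δu/u)² + (-2·δr/r)² + (-2·δp/p)²) = √(0.000615 + 0.0282 + 0.0204) = 0.222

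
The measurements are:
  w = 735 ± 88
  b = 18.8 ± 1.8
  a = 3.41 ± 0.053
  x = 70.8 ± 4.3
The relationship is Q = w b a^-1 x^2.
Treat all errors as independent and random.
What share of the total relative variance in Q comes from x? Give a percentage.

(δQ/Q)² = (1·δw/w)² + (1·δb/b)² + (-1·δa/a)² + (2·δx/x)²
  w term: (1×0.120)² = 0.0143
  b term: (1×0.0957)² = 0.00917
  a term: (-1×0.0155)² = 0.000242
  x term: (2×0.0607)² = 0.0148
Total = 0.0385. Share from x = 0.0148/0.0385 = 0.383.

38.3%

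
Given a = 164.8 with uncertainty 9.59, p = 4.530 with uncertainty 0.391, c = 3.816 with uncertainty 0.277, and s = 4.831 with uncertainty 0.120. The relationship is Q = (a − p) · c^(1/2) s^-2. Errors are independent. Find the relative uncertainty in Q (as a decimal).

0.0859

Let u = a − p = 160.3. δu = √(δa² + δp²) = √(92.0 + 0.153) = 9.60, so δu/u = 0.0599.
Q is then a monomial in u, c, s:
δQ/Q = √((δu/u)² + (½·δc/c)² + (-2·δs/s)²) = √(0.00359 + 0.00132 + 0.00247) = 0.0859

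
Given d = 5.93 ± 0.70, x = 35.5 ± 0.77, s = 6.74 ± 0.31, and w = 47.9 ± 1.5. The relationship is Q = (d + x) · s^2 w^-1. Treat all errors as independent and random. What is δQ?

3.94

Let u = d + x = 41.4. δu = √(δd² + δx²) = √(0.490 + 0.593) = 1.04, so δu/u = 0.0251.
Q is then a monomial in u, s, w:
δQ/Q = √((δu/u)² + (2·δs/s)² + (-1·δw/w)²) = √(0.000631 + 0.00846 + 0.000981) = 0.100
Q = 39.3, so δQ = 0.100 × 39.3 = 3.94.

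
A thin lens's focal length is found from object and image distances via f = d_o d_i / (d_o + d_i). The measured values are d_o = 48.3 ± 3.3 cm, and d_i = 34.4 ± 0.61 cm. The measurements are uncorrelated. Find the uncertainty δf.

0.608 cm

∂f/∂d_o = (d_i/(d_o+d_i))² = 0.173;  ∂f/∂d_i = (d_o/(d_o+d_i))² = 0.341
δf = √((∂f/∂d_o · δd_o)² + (∂f/∂d_i · δd_i)²) = √(0.326 + 0.0433) = 0.608 cm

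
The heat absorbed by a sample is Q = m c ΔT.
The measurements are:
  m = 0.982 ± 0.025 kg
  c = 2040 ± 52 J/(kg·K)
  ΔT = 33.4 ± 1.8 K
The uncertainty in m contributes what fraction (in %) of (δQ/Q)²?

(δQ/Q)² = (1·δm/m)² + (1·δc/c)² + (1·δΔT/ΔT)²
  m term: (1×0.0255)² = 0.000648
  c term: (1×0.0255)² = 0.000650
  ΔT term: (1×0.0539)² = 0.00290
Total = 0.00420. Share from m = 0.000648/0.00420 = 0.154.

15.4%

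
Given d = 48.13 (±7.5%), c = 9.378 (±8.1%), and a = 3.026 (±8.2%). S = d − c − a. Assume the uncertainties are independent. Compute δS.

3.70

S is a linear combination, so absolute uncertainties add in quadrature:
  (δd)² = 13.0;  (δc)² = 0.577;  (δa)² = 0.0616
δS = √(13.7) = 3.70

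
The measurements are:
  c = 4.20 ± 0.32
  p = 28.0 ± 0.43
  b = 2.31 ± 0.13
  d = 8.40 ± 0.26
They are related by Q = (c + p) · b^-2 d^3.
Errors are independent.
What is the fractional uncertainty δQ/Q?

Let u = c + p = 32.2. δu = √(δc² + δp²) = √(0.102 + 0.185) = 0.536, so δu/u = 0.0166.
Q is then a monomial in u, b, d:
δQ/Q = √((δu/u)² + (-2·δb/b)² + (3·δd/d)²) = √(0.000277 + 0.0127 + 0.00862) = 0.147

0.147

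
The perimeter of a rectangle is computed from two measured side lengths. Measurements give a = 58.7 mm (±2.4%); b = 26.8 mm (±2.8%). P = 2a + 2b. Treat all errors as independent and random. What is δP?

Sums and differences: (δP)² = Σ (cᵢ δxᵢ)².
  (2·δa)² = 7.94;  (2·δb)² = 2.25
δP = √(10.2) = 3.19 mm

3.19 mm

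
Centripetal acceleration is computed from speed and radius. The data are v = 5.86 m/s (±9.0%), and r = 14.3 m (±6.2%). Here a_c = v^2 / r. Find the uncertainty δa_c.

0.457 m/s^2

Products/powers → add relative errors in quadrature, weighted by exponent:
  (2·δv/v)² = (2×0.0900)² = 0.0324;  (-1·δr/r)² = (-1×0.0620)² = 0.00384
δa_c/a_c = √(0.0362) = 0.190
a_c = 2.40 m/s^2, so δa_c = 0.190 × 2.40 = 0.457 m/s^2.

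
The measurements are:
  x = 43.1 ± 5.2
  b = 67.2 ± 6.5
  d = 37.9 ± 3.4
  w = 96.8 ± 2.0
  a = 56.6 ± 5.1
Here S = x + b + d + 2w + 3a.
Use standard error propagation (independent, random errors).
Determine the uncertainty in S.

Sums and differences: (δS)² = Σ (cᵢ δxᵢ)².
  (δx)² = 27.0;  (δb)² = 42.2;  (δd)² = 11.6;  (2·δw)² = 16.0;  (3·δa)² = 234
δS = √(331) = 18.2

18.2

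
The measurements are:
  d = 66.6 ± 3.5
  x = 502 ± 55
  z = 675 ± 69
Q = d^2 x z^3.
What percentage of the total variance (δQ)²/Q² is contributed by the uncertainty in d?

(δQ/Q)² = (2·δd/d)² + (1·δx/x)² + (3·δz/z)²
  d term: (2×0.0526)² = 0.0110
  x term: (1×0.110)² = 0.0120
  z term: (3×0.102)² = 0.0940
Total = 0.117. Share from d = 0.0110/0.117 = 0.0943.

9.43%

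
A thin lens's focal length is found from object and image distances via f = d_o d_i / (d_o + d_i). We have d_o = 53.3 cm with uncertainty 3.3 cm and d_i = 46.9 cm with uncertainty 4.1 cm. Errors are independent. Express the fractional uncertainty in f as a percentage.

5.48%

∂f/∂d_o = (d_i/(d_o+d_i))² = 0.219;  ∂f/∂d_i = (d_o/(d_o+d_i))² = 0.283
δf = √((∂f/∂d_o · δd_o)² + (∂f/∂d_i · δd_i)²) = √(0.523 + 1.35) = 1.37 cm
f = 24.9 cm, so δf/f = 1.37/24.9 = 0.0548.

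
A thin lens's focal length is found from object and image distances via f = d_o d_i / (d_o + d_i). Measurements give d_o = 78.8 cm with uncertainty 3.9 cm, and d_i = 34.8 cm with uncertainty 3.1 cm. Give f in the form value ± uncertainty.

24.1 ± 1.54 cm

∂f/∂d_o = (d_i/(d_o+d_i))² = 0.0938;  ∂f/∂d_i = (d_o/(d_o+d_i))² = 0.481
δf = √((∂f/∂d_o · δd_o)² + (∂f/∂d_i · δd_i)²) = √(0.134 + 2.22) = 1.54 cm
f = 24.1 cm.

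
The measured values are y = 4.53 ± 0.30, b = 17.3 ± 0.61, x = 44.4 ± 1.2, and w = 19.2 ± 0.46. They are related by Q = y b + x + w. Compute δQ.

Let p = y·b = 78.4. δp/p = √((1·δy/y)² + (1·δb/b)²) = √(0.00439 + 0.00124) = 0.0750, so δp = 5.88.
Q = p + x + w: δQ = √(δp² + δx² + δw²) = √(34.6 + 1.44 + 0.212) = 6.02

6.02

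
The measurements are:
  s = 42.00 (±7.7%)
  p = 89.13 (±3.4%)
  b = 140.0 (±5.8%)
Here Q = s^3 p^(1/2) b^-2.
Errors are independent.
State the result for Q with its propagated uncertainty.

Each factor contributes (exponent × relative error)² to (δQ/Q)²:
  (3·δs/s)² = (3×0.0770)² = 0.0534;  (½·δp/p)² = (0.5×0.0340)² = 0.000289;  (-2·δb/b)² = (-2×0.0580)² = 0.0135
δQ/Q = √(0.0671) = 0.259
Q = 35.69, so δQ = 0.259 × 35.69 = 9.24.

35.69 ± 9.24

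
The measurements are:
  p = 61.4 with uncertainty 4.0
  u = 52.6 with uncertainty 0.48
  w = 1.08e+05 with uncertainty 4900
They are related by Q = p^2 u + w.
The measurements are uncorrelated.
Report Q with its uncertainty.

Let h = p^2·u = 1.98e+05. δh/h = √((2·δp/p)² + (1·δu/u)²) = √(0.0170 + 8.33e-05) = 0.131, so δh = 25900.
Q = h + w: δQ = √(δh² + δw²) = √(6.71e+08 + 2.4e+07) = 26400
Q = 3.06e+05.

(3.06 ± 0.264) × 10^5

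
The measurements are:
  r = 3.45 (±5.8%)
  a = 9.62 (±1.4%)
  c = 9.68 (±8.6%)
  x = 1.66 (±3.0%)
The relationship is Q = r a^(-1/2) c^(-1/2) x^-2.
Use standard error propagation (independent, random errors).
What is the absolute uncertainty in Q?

0.0122

Products/powers → add relative errors in quadrature, weighted by exponent:
  (1·δr/r)² = (1×0.0580)² = 0.00336;  (−½·δa/a)² = (-0.5×0.0140)² = 4.9e-05;  (−½·δc/c)² = (-0.5×0.0860)² = 0.00185;  (-2·δx/x)² = (-2×0.0300)² = 0.00360
δQ/Q = √(0.00886) = 0.0941
Q = 0.130, so δQ = 0.0941 × 0.130 = 0.0122.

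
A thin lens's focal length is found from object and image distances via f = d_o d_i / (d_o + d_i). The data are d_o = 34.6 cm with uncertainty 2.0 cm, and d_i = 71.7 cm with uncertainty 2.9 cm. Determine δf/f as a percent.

∂f/∂d_o = (d_i/(d_o+d_i))² = 0.455;  ∂f/∂d_i = (d_o/(d_o+d_i))² = 0.106
δf = √((∂f/∂d_o · δd_o)² + (∂f/∂d_i · δd_i)²) = √(0.828 + 0.0944) = 0.960 cm
f = 23.3 cm, so δf/f = 0.960/23.3 = 0.0412.

4.12%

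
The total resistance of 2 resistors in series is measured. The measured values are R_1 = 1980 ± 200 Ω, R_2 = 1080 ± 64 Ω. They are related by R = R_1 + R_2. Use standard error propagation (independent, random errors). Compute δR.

Absolute uncertainties add in quadrature for a linear combination:
  (δR_1)² = 40000;  (δR_2)² = 4100
δR = √(44100) = 210 Ω

210 Ω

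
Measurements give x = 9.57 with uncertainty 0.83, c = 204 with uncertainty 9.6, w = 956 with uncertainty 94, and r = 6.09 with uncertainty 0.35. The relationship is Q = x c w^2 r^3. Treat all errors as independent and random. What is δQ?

1.13e+11

Q is a product of powers, so relative uncertainties combine in quadrature:
  (1·δx/x)² = (1×0.0867)² = 0.00752;  (1·δc/c)² = (1×0.0471)² = 0.00221;  (2·δw/w)² = (2×0.0983)² = 0.0387;  (3·δr/r)² = (3×0.0575)² = 0.0297
δQ/Q = √(0.0781) = 0.280
Q = 4.03e+11, so δQ = 0.280 × 4.03e+11 = 1.13e+11.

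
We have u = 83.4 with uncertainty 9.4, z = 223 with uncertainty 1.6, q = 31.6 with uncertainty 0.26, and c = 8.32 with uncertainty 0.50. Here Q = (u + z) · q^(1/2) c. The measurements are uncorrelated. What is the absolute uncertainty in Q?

972

Let w = u + z = 306. δw = √(δu² + δz²) = √(88.4 + 2.56) = 9.54, so δw/w = 0.0311.
Q is then a monomial in w, q, c:
δQ/Q = √((δw/w)² + (½·δq/q)² + (1·δc/c)²) = √(0.000968 + 1.69e-05 + 0.00361) = 0.0678
Q = 14300, so δQ = 0.0678 × 14300 = 972.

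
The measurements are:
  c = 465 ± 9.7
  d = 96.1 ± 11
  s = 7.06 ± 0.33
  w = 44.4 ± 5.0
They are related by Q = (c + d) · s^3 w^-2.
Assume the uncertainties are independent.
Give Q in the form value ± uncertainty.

100 ± 26.7

Let u = c + d = 561. δu = √(δc² + δd²) = √(94.1 + 121) = 14.7, so δu/u = 0.0261.
Q is then a monomial in u, s, w:
δQ/Q = √((δu/u)² + (3·δs/s)² + (-2·δw/w)²) = √(0.000683 + 0.0197 + 0.0507) = 0.267
Q = 100, so δQ = 0.267 × 100 = 26.7.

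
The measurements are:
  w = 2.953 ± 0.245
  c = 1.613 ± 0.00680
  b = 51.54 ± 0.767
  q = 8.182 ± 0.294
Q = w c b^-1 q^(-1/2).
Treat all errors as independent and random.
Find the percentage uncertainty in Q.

8.63%

Since Q is a product/quotient, work with relative uncertainties:
  (1·δw/w)² = (1×0.0830)² = 0.00688;  (1·δc/c)² = (1×0.00422)² = 1.78e-05;  (-1·δb/b)² = (-1×0.0149)² = 0.000221;  (−½·δq/q)² = (-0.5×0.0359)² = 0.000323
δQ/Q = √(0.00745) = 0.0863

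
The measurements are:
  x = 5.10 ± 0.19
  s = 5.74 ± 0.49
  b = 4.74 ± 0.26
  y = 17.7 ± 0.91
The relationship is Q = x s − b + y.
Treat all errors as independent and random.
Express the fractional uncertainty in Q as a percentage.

Let p = x·s = 29.3. δp/p = √((1·δx/x)² + (1·δs/s)²) = √(0.00139 + 0.00729) = 0.0931, so δp = 2.73.
Q = p − b + y: δQ = √(δp² + δb² + δy²) = √(7.43 + 0.0676 + 0.828) = 2.89
Q = 42.2, so δQ/Q = 2.89/42.2 = 0.0683.

6.83%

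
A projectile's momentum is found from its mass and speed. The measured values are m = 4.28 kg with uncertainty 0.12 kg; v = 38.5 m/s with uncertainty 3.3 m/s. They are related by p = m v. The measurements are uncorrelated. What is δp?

Products/powers → add relative errors in quadrature, weighted by exponent:
  (1·δm/m)² = (1×0.0280)² = 0.000786;  (1·δv/v)² = (1×0.0857)² = 0.00735
δp/p = √(0.00813) = 0.0902
p = 165 kg·m/s, so δp = 0.0902 × 165 = 14.9 kg·m/s.

14.9 kg·m/s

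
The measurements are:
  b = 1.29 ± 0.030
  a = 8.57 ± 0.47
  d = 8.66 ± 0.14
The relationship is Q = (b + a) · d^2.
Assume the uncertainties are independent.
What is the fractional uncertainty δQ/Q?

Let u = b + a = 9.86. δu = √(δb² + δa²) = √(0.000900 + 0.221) = 0.471, so δu/u = 0.0478.
Q is then a monomial in u, d:
δQ/Q = √((δu/u)² + (2·δd/d)²) = √(0.00228 + 0.00105) = 0.0577

0.0577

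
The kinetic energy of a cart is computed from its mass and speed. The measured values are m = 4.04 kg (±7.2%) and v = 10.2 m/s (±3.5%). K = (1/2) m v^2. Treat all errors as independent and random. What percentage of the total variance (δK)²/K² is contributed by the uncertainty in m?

(δK/K)² = (1·δm/m)² + (2·δv/v)²
  m term: (1×0.0720)² = 0.00518
  v term: (2×0.0350)² = 0.00490
Total = 0.0101. Share from m = 0.00518/0.0101 = 0.514.

51.4%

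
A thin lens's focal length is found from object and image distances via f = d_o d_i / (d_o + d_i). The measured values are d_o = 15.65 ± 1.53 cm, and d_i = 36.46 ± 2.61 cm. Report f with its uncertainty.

∂f/∂d_o = (d_i/(d_o+d_i))² = 0.490;  ∂f/∂d_i = (d_o/(d_o+d_i))² = 0.0902
δf = √((∂f/∂d_o · δd_o)² + (∂f/∂d_i · δd_i)²) = √(0.561 + 0.0554) = 0.785 cm
f = 10.95 cm.

10.95 ± 0.785 cm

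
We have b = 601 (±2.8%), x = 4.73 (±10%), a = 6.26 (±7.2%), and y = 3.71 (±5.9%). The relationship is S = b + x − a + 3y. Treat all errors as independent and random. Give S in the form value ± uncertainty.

Absolute uncertainties add in quadrature for a linear combination:
  (δb)² = 283;  (δx)² = 0.224;  (δa)² = 0.203;  (3·δy)² = 0.431
δS = √(284) = 16.9
S = 611.

611 ± 16.9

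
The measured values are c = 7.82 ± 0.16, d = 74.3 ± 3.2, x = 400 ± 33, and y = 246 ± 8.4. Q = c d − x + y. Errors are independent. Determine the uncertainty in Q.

43.9

Let p = c·d = 581. δp/p = √((1·δc/c)² + (1·δd/d)²) = √(0.000419 + 0.00185) = 0.0477, so δp = 27.7.
Q = p − x + y: δQ = √(δp² + δx² + δy²) = √(768 + 1090 + 70.6) = 43.9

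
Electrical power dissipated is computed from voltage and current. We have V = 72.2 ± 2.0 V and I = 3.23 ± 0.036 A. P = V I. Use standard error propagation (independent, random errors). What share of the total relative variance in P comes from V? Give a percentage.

(δP/P)² = (1·δV/V)² + (1·δI/I)²
  V term: (1×0.0277)² = 0.000767
  I term: (1×0.0111)² = 0.000124
Total = 0.000892. Share from V = 0.000767/0.000892 = 0.861.

86.1%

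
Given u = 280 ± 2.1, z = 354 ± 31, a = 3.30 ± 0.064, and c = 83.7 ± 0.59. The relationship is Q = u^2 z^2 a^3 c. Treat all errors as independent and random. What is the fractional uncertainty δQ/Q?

0.185

Relative error in a monomial: (δQ/Q)² = Σ (nᵢ · δxᵢ/xᵢ)².
  (2·δu/u)² = (2×0.00750)² = 0.000225;  (2·δz/z)² = (2×0.0876)² = 0.0307;  (3·δa/a)² = (3×0.0194)² = 0.00339;  (1·δc/c)² = (1×0.00705)² = 4.97e-05
δQ/Q = √(0.0343) = 0.185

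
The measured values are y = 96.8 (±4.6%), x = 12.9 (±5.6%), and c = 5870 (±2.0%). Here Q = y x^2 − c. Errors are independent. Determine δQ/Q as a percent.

Let p = y·x^2 = 16100. δp/p = √((1·δy/y)² + (2·δx/x)²) = √(0.00212 + 0.0125) = 0.121, so δp = 1950.
Q = p − c: δQ = √(δp² + δc²) = √(3.8e+06 + 13800) = 1950
Q = 10200, so δQ/Q = 1950/10200 = 0.191.

19.1%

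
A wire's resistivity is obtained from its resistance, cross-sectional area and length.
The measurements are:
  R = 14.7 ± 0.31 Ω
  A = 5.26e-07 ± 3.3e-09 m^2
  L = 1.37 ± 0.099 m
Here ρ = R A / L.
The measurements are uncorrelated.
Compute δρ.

Since ρ is a product/quotient, work with relative uncertainties:
  (1·δR/R)² = (1×0.0211)² = 0.000445;  (1·δA/A)² = (1×0.00627)² = 3.94e-05;  (-1·δL/L)² = (-1×0.0723)² = 0.00522
δρ/ρ = √(0.00571) = 0.0755
ρ = 5.64e-06 Ω·m, so δρ = 0.0755 × 5.64e-06 = 4.26e-07 Ω·m.

4.26e-07 Ω·m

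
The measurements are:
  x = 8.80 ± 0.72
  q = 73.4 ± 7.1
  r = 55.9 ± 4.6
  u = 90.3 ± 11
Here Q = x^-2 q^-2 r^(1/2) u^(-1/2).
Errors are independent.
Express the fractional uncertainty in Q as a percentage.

26.4%

Each factor contributes (exponent × relative error)² to (δQ/Q)²:
  (-2·δx/x)² = (-2×0.0818)² = 0.0268;  (-2·δq/q)² = (-2×0.0967)² = 0.0374;  (½·δr/r)² = (0.5×0.0823)² = 0.00169;  (−½·δu/u)² = (-0.5×0.122)² = 0.00371
δQ/Q = √(0.0696) = 0.264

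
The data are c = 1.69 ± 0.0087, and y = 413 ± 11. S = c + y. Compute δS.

Sums and differences: (δS)² = Σ (cᵢ δxᵢ)².
  (δc)² = 7.57e-05;  (δy)² = 121
δS = √(121) = 11.0

11.0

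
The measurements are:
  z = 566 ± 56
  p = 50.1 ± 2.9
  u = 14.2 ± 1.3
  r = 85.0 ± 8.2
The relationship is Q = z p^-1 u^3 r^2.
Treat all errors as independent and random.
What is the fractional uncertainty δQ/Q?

0.355

Products/powers → add relative errors in quadrature, weighted by exponent:
  (1·δz/z)² = (1×0.0989)² = 0.00979;  (-1·δp/p)² = (-1×0.0579)² = 0.00335;  (3·δu/u)² = (3×0.0915)² = 0.0754;  (2·δr/r)² = (2×0.0965)² = 0.0372
δQ/Q = √(0.126) = 0.355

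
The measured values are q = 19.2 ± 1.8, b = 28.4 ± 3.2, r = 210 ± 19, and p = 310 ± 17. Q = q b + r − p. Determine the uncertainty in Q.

Let w = q·b = 545. δw/w = √((1·δq/q)² + (1·δb/b)²) = √(0.00879 + 0.0127) = 0.147, so δw = 79.9.
Q = w + r − p: δQ = √(δw² + δr² + δp²) = √(6390 + 361 + 289) = 83.9

83.9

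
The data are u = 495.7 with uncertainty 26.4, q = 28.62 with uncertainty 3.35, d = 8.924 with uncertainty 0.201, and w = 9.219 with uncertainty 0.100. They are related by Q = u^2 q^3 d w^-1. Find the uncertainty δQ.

Q is a product of powers, so relative uncertainties combine in quadrature:
  (2·δu/u)² = (2×0.0533)² = 0.0113;  (3·δq/q)² = (3×0.117)² = 0.123;  (1·δd/d)² = (1×0.0225)² = 0.000507;  (-1·δw/w)² = (-1×0.0108)² = 0.000118
δQ/Q = √(0.135) = 0.368
Q = 5.576e+09, so δQ = 0.368 × 5.576e+09 = 2.05e+09.

2.05e+09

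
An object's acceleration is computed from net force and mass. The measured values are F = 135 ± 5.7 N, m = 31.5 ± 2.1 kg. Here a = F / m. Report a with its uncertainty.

4.29 ± 0.338 m/s^2

Relative error in a monomial: (δa/a)² = Σ (nᵢ · δxᵢ/xᵢ)².
  (1·δF/F)² = (1×0.0422)² = 0.00178;  (-1·δm/m)² = (-1×0.0667)² = 0.00444
δa/a = √(0.00623) = 0.0789
a = 4.29 m/s^2, so δa = 0.0789 × 4.29 = 0.338 m/s^2.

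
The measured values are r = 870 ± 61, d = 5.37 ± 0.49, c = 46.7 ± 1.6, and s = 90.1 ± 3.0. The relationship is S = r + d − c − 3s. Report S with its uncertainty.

Each term contributes (cᵢ δxᵢ)² to (δS)²:
  (δr)² = 3720;  (δd)² = 0.240;  (δc)² = 2.56;  (3·δs)² = 81.0
δS = √(3800) = 61.7
S = 558.

558 ± 61.7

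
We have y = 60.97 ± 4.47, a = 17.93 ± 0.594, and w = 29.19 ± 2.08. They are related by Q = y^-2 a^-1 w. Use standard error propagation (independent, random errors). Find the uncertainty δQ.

Q is a product of powers, so relative uncertainties combine in quadrature:
  (-2·δy/y)² = (-2×0.0733)² = 0.0215;  (-1·δa/a)² = (-1×0.0331)² = 0.00110;  (1·δw/w)² = (1×0.0713)² = 0.00508
δQ/Q = √(0.0277) = 0.166
Q = 0.0004379, so δQ = 0.166 × 0.0004379 = 7.29e-05.

7.29e-05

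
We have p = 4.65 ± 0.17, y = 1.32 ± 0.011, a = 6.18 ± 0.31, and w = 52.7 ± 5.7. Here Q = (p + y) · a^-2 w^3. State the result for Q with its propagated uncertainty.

Let u = p + y = 5.97. δu = √(δp² + δy²) = √(0.0289 + 0.000121) = 0.170, so δu/u = 0.0285.
Q is then a monomial in u, a, w:
δQ/Q = √((δu/u)² + (-2·δa/a)² + (3·δw/w)²) = √(0.000814 + 0.0101 + 0.105) = 0.341
Q = 22900, so δQ = 0.341 × 22900 = 7800.

22900 ± 7800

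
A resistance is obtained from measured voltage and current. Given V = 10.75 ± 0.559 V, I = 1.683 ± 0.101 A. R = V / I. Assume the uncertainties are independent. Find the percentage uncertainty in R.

7.94%

For a monomial R ∝ V, I^-1, fractional errors add in quadrature:
  (1·δV/V)² = (1×0.0520)² = 0.00270;  (-1·δI/I)² = (-1×0.0600)² = 0.00360
δR/R = √(0.00631) = 0.0794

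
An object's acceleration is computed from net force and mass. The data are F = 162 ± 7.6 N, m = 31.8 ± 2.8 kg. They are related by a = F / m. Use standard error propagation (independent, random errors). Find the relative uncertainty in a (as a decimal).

a is a product of powers, so relative uncertainties combine in quadrature:
  (1·δF/F)² = (1×0.0469)² = 0.00220;  (-1·δm/m)² = (-1×0.0881)² = 0.00775
δa/a = √(0.00995) = 0.0998

0.0998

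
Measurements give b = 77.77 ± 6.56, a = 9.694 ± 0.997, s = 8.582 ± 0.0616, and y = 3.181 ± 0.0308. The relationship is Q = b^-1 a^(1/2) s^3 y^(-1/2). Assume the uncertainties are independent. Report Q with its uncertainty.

Products/powers → add relative errors in quadrature, weighted by exponent:
  (-1·δb/b)² = (-1×0.0844)² = 0.00712;  (½·δa/a)² = (0.5×0.103)² = 0.00264;  (3·δs/s)² = (3×0.00718)² = 0.000464;  (−½·δy/y)² = (-0.5×0.00968)² = 2.34e-05
δQ/Q = √(0.0102) = 0.101
Q = 14.19, so δQ = 0.101 × 14.19 = 1.44.

14.19 ± 1.44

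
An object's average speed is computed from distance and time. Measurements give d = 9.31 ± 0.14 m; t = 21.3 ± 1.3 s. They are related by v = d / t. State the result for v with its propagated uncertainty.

0.437 ± 0.0275 m/s

Since v is a product/quotient, work with relative uncertainties:
  (1·δd/d)² = (1×0.0150)² = 0.000226;  (-1·δt/t)² = (-1×0.0610)² = 0.00373
δv/v = √(0.00395) = 0.0629
v = 0.437 m/s, so δv = 0.0629 × 0.437 = 0.0275 m/s.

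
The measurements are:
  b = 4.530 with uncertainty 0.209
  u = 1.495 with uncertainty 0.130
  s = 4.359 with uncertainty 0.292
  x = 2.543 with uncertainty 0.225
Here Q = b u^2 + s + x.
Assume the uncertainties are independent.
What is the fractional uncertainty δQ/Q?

Let p = b·u^2 = 10.12. δp/p = √((1·δb/b)² + (2·δu/u)²) = √(0.00213 + 0.0302) = 0.180, so δp = 1.82.
Q = p + s + x: δQ = √(δp² + δs² + δx²) = √(3.32 + 0.0853 + 0.0506) = 1.86
Q = 17.03, so δQ/Q = 1.86/17.03 = 0.109.

0.109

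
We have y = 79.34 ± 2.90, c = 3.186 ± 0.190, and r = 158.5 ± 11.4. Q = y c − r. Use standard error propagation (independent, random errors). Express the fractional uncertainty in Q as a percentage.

22.3%

Let p = y·c = 252.8. δp/p = √((1·δy/y)² + (1·δc/c)²) = √(0.00134 + 0.00356) = 0.0699, so δp = 17.7.
Q = p − r: δQ = √(δp² + δr²) = √(313 + 130) = 21.0
Q = 94.28, so δQ/Q = 21.0/94.28 = 0.223.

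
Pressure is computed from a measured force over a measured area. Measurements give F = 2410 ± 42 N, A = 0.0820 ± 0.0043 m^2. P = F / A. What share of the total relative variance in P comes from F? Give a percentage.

(δP/P)² = (1·δF/F)² + (-1·δA/A)²
  F term: (1×0.0174)² = 0.000304
  A term: (-1×0.0524)² = 0.00275
Total = 0.00305. Share from F = 0.000304/0.00305 = 0.0995.

9.95%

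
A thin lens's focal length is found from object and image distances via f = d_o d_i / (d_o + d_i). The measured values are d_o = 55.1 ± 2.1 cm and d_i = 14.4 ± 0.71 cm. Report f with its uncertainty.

11.4 ± 0.455 cm

∂f/∂d_o = (d_i/(d_o+d_i))² = 0.0429;  ∂f/∂d_i = (d_o/(d_o+d_i))² = 0.629
δf = √((∂f/∂d_o · δd_o)² + (∂f/∂d_i · δd_i)²) = √(0.00813 + 0.199) = 0.455 cm
f = 11.4 cm.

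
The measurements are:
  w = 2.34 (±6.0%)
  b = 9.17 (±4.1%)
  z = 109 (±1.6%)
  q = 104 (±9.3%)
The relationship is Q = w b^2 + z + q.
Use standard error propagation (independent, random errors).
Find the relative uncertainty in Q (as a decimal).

0.0544

Let p = w·b^2 = 197. δp/p = √((1·δw/w)² + (2·δb/b)²) = √(0.00360 + 0.00672) = 0.102, so δp = 20.0.
Q = p + z + q: δQ = √(δp² + δz² + δq²) = √(400 + 3.04 + 93.5) = 22.3
Q = 410, so δQ/Q = 22.3/410 = 0.0544.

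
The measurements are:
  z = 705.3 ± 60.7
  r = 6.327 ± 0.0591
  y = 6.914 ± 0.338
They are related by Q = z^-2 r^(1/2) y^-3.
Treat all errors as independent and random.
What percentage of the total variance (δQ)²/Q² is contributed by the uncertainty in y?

(δQ/Q)² = (-2·δz/z)² + (½·δr/r)² + (-3·δy/y)²
  z term: (-2×0.0861)² = 0.0296
  r term: (0.5×0.00934)² = 2.18e-05
  y term: (-3×0.0489)² = 0.0215
Total = 0.0512. Share from y = 0.0215/0.0512 = 0.420.

42.0%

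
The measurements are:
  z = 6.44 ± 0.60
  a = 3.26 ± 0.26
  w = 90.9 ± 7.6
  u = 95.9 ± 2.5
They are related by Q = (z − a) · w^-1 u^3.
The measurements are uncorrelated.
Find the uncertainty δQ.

Let h = z − a = 3.18. δh = √(δz² + δa²) = √(0.360 + 0.0676) = 0.654, so δh/h = 0.206.
Q is then a monomial in h, w, u:
δQ/Q = √((δh/h)² + (-1·δw/w)² + (3·δu/u)²) = √(0.0423 + 0.00699 + 0.00612) = 0.235
Q = 30900, so δQ = 0.235 × 30900 = 7260.

7260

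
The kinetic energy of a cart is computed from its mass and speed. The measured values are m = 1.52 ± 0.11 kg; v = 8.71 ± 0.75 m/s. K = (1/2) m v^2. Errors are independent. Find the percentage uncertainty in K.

18.7%

For a monomial K ∝ m, v^2, fractional errors add in quadrature:
  (1·δm/m)² = (1×0.0724)² = 0.00524;  (2·δv/v)² = (2×0.0861)² = 0.0297
δK/K = √(0.0349) = 0.187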